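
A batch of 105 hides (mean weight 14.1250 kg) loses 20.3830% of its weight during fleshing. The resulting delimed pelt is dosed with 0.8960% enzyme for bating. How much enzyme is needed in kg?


Total_raw = N * avg_wt = 105 * 14.1250 = 1483.1250 kg
Substrate = Total_raw * (1 - loss/100) = 1483.1250 * (1 - 20.3830/100) = 1180.8196 kg
Enzyme = Substrate * pct / 100 = 1180.8196 * 0.8960 / 100 = 10.5801 kg


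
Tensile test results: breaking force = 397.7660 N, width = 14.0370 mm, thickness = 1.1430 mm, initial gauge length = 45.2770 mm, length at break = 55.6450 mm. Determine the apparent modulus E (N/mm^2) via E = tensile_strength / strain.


TS = F / (w * t) = 397.7660 / (14.0370 * 1.1430) = 24.7917 N/mm^2
strain = (Lf - L0) / L0 = (55.6450 - 45.2770) / 45.2770 = 0.2290
E = TS / strain = 24.7917 / 0.2290 = 108.2654 N/mm^2


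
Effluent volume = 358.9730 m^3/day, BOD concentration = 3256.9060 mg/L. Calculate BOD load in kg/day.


Formula: BOD_load = volume * conc / 1000
Substituting: BOD_load = 358.9730 * 3256.9060 / 1000
Result: 1169.1413 kg/day


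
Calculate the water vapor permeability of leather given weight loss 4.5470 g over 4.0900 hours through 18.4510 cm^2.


Formula: WVP = loss / (area * time)
Substituting: WVP = 4.5470 / (18.4510 * 4.0900)
Result: 0.0602534 g/(cm^2*hr)


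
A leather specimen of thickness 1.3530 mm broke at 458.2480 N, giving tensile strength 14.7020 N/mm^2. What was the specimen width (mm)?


Formula: w = F / (TS * t)
Substituting: w = 458.2480 / (14.7020 * 1.3530)
Result: 23.0370 mm


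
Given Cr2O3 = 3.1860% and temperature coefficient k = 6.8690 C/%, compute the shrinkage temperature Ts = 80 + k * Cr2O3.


Formula: Ts = 80 + k * Cr2O3
Substituting: Ts = 80 + 6.8690 * 3.1860
Result: 101.8846 C


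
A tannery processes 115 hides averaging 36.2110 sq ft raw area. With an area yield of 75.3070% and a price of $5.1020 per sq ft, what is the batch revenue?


Raw_total = N * avg_area = 115 * 36.2110 = 4164.2650 sq ft
Finished = Raw_total * yield / 100 = 4164.2650 * 75.3070 / 100 = 3135.9830 sq ft
Value = Finished * price = 3135.9830 * 5.1020 = 15999.7855 $


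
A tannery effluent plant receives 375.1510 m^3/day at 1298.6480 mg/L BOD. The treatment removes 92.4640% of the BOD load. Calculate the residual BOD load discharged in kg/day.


Load_in = volume * conc / 1000 = 375.1510 * 1298.6480 / 1000 = 487.1891 kg/day
Removed = Load_in * eff / 100 = 487.1891 * 92.4640 / 100 = 450.4745 kg/day
Load_out = Load_in - Removed = 487.1891 - 450.4745 = 36.7146 kg/day


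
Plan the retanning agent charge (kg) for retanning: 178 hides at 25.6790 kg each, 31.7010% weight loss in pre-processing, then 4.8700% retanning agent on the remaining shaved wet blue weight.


Total_raw = N * avg_wt = 178 * 25.6790 = 4570.8620 kg
Substrate = Total_raw * (1 - loss/100) = 4570.8620 * (1 - 31.7010/100) = 3121.8530 kg
Retan = Substrate * pct / 100 = 3121.8530 * 4.8700 / 100 = 152.0342 kg


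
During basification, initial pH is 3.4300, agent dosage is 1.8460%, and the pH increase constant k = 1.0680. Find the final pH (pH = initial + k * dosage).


Formula: pH_final = pH_initial + k * base_pct
Substituting: pH_final = 3.4300 + 1.0680 * 1.8460
Result: 5.4015


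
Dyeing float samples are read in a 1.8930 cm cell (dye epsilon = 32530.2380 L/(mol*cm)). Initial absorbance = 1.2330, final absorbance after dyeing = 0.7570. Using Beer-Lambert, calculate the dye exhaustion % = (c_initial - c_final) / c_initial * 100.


c_initial = A_i / (epsilon * l) = 1.2330 / (32530.2380 * 1.8930) = 2.0023e-05 mol/L
c_final = A_f / (epsilon * l) = 0.7570 / (32530.2380 * 1.8930) = 1.2293e-05 mol/L
Exhaustion = (c_initial - c_final) / c_initial * 100 = (2.0023e-05 - 1.2293e-05) / 2.0023e-05 * 100 = 38.6050 %


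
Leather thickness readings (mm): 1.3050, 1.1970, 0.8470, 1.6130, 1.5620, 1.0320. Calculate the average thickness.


Formula: Average = sum / n
Substituting: Average = 7.5560 / 6
Result: 1.2593 mm


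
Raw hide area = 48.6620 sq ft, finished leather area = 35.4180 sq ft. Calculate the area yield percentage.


Formula: Yield = finished / raw * 100
Substituting: Yield = 35.4180 / 48.6620 * 100
Result: 72.7837 %


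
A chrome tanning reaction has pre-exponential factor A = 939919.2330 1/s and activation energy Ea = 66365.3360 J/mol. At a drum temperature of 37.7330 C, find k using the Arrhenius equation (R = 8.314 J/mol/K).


T_K = T_C + 273.15 = 37.7330 + 273.15 = 310.8830 K
exponent = -Ea / (R * T_K) = -66365.3360 / (8.314 * 310.8830) = -25.6764
k = A * exp(exponent) = 939919.2330 * exp(-25.6764) = 6.6369e-06 1/s


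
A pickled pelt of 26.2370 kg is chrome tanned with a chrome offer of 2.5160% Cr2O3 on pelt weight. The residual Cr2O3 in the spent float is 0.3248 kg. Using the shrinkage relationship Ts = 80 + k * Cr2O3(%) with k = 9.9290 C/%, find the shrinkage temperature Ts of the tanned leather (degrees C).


Offered = pelt * offer_pct / 100 = 26.2370 * 2.5160 / 100 = 0.6601 kg
Uptake = offered - residual = 0.6601 - 0.3248 = 0.3353 kg
Cr2O3% on pelt = uptake / pelt * 100 = 0.3353 / 26.2370 * 100 = 1.2781 %
Ts = 80 + k * Cr2O3% = 80 + 9.9290 * 1.2781 = 92.6898 C


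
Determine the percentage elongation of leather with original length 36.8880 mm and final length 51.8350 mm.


Formula: Elongation = (Lf - L0) / L0 * 100
Substituting: Elongation = (51.8350 - 36.8880) / 36.8880 * 100
Result: 40.5200 %


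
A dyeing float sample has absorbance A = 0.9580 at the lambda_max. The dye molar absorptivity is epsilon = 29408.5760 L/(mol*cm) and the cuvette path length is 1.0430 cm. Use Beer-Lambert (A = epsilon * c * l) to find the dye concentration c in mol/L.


Formula: c = A / (epsilon * l)
Substituting: c = 0.9580 / (29408.5760 * 1.0430)
Result: 3.1233e-05 mol/L


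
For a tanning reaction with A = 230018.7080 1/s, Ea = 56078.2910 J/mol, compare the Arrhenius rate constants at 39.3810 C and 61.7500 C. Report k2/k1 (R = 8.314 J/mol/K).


T1 = 39.3810 + 273.15 = 312.5310 K; T2 = 61.7500 + 273.15 = 334.9000 K
k1 = A * exp(-Ea/(R*T1)) = 230018.7080 * exp(-56078.2910/(8.314*312.5310)) = 9.7459e-05 1/s
k2 = A * exp(-Ea/(R*T2)) = 230018.7080 * exp(-56078.2910/(8.314*334.9000)) = 4.1197e-04 1/s
k2/k1 = 4.1197e-04 / 9.7459e-05 = 4.2271


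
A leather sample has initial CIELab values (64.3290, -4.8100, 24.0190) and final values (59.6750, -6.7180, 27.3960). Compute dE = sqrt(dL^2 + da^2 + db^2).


dL = -4.6540, da = -1.9080, db = 3.3770
dE = sqrt((-4.6540)^2 + (-1.9080)^2 + 3.3770^2) = 6.0584


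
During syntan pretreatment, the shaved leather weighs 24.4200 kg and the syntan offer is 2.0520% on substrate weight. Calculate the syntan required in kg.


Formula: Syntan = substrate * pct / 100
Substituting: Syntan = 24.4200 * 2.0520 / 100
Result: 0.5011 kg


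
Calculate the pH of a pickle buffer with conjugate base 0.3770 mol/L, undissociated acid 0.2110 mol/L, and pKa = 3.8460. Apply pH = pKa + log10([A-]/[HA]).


ratio = [A-] / [HA] = 0.3770 / 0.2110 = 1.7867
log10(ratio) = 0.2521
pH = pKa + log10(ratio) = 3.8460 + 0.2521 = 4.0981


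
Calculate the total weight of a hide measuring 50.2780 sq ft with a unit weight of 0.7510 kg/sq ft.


Formula: Weight = area * weight_per_sqft
Substituting: Weight = 50.2780 * 0.7510
Result: 37.7588 kg


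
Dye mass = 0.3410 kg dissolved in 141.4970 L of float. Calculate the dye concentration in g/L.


Formula: Conc = dye_mass(kg) / volume(L) * 1000
Substituting: Conc = 0.3410 / 141.4970 * 1000
Result: 2.4099 g/L


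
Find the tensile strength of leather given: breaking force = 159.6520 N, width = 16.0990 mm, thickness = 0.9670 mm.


Formula: TS = force / (width * thickness)
Substituting: TS = 159.6520 / (16.0990 * 0.9670)
Result: 10.2553 N/mm^2


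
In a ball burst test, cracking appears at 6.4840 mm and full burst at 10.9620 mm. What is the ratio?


Formula: Ratio = crack / burst
Substituting: Ratio = 6.4840 / 10.9620
Result: 0.5915


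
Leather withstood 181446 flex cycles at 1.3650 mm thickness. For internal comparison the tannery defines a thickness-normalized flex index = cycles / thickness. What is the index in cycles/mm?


Formula: Index = cycles / thickness
Substituting: Index = 181446 / 1.3650
Result: 132927.4725 cycles/mm


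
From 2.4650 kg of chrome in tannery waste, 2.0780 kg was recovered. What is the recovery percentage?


Formula: Recovery = recovered / input * 100
Substituting: Recovery = 2.0780 / 2.4650 * 100
Result: 84.3002 %


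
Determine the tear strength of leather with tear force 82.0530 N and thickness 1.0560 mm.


Formula: Tear strength = force / thickness
Substituting: Tear strength = 82.0530 / 1.0560
Result: 77.7017 N/mm


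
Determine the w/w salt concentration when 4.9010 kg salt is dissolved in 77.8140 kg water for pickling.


Formula: Conc = salt / (water + salt) * 100
Substituting: Conc = 4.9010 / (77.8140 + 4.9010) * 100
Result: 5.9252 %


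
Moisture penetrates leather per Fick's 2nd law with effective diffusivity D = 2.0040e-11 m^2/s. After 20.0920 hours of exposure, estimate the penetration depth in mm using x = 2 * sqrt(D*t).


t = 20.0920 hr * 3600 = 72331.2000 s
D * t = 2.0040e-11 * 72331.2000 = 1.4495e-06
x = 2 * sqrt(D*t) = 2 * sqrt(1.4495e-06) = 0.00240792 m = 2.4079 mm


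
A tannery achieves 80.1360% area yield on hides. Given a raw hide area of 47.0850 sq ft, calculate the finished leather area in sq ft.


Formula: finished = raw * yield / 100
Substituting: finished = 47.0850 * 80.1360 / 100
Result: 37.7320 sq ft


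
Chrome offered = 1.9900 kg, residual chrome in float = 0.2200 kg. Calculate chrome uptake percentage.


Formula: Uptake = (offered - residual) / offered * 100
Substituting: Uptake = (1.9900 - 0.2200) / 1.9900 * 100
Result: 88.9447 %


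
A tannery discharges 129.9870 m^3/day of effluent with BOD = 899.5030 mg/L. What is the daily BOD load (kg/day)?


Formula: BOD_load = volume * conc / 1000
Substituting: BOD_load = 129.9870 * 899.5030 / 1000
Result: 116.9237 kg/day


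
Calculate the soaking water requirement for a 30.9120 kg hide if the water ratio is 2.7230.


Formula: Water = hide_weight * ratio
Substituting: Water = 30.9120 * 2.7230
Result: 84.1734 kg


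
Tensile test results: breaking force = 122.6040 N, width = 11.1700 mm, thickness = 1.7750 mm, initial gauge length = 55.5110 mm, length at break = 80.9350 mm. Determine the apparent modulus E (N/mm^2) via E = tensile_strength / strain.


TS = F / (w * t) = 122.6040 / (11.1700 * 1.7750) = 6.1838 N/mm^2
strain = (Lf - L0) / L0 = (80.9350 - 55.5110) / 55.5110 = 0.4580
E = TS / strain = 6.1838 / 0.4580 = 13.5017 N/mm^2


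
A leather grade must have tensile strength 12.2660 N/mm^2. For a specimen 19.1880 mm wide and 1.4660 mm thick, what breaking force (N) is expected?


Formula: F = TS * w * t
Substituting: F = 12.2660 * 19.1880 * 1.4660
Result: 345.0378 N


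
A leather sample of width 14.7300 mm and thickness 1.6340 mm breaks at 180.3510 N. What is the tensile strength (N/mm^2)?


Formula: TS = force / (width * thickness)
Substituting: TS = 180.3510 / (14.7300 * 1.6340)
Result: 7.4931 N/mm^2


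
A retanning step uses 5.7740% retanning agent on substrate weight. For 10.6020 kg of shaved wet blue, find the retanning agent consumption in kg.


Formula: Retan = substrate * pct / 100
Substituting: Retan = 10.6020 * 5.7740 / 100
Result: 0.6122 kg


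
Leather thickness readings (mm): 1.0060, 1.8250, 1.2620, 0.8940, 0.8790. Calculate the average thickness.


Formula: Average = sum / n
Substituting: Average = 5.8660 / 5
Result: 1.1732 mm


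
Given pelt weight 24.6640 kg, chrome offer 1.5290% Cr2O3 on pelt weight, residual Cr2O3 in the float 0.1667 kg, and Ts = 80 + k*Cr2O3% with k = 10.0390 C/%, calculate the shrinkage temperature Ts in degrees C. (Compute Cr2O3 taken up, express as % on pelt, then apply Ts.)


Offered = pelt * offer_pct / 100 = 24.6640 * 1.5290 / 100 = 0.3771 kg
Uptake = offered - residual = 0.3771 - 0.1667 = 0.2104 kg
Cr2O3% on pelt = uptake / pelt * 100 = 0.2104 / 24.6640 * 100 = 0.8531 %
Ts = 80 + k * Cr2O3% = 80 + 10.0390 * 0.8531 = 88.5644 C


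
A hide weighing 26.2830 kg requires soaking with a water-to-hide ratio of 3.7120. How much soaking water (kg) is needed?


Formula: Water = hide_weight * ratio
Substituting: Water = 26.2830 * 3.7120
Result: 97.5625 kg


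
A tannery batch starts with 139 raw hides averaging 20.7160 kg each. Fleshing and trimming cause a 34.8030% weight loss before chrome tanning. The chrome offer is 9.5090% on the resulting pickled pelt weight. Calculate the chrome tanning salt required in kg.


Total_raw = N * avg_wt = 139 * 20.7160 = 2879.5240 kg
Substrate = Total_raw * (1 - loss/100) = 2879.5240 * (1 - 34.8030/100) = 1877.3633 kg
Chrome = Substrate * pct / 100 = 1877.3633 * 9.5090 / 100 = 178.5185 kg


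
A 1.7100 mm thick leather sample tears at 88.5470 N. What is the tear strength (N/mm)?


Formula: Tear strength = force / thickness
Substituting: Tear strength = 88.5470 / 1.7100
Result: 51.7819 N/mm


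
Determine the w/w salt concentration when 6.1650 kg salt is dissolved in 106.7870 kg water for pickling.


Formula: Conc = salt / (water + salt) * 100
Substituting: Conc = 6.1650 / (106.7870 + 6.1650) * 100
Result: 5.4581 %


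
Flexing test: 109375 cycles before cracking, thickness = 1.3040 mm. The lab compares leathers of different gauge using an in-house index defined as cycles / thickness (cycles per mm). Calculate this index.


Formula: Index = cycles / thickness
Substituting: Index = 109375 / 1.3040
Result: 83876.5337 cycles/mm


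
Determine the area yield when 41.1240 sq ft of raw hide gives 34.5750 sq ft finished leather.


Formula: Yield = finished / raw * 100
Substituting: Yield = 34.5750 / 41.1240 * 100
Result: 84.0750 %


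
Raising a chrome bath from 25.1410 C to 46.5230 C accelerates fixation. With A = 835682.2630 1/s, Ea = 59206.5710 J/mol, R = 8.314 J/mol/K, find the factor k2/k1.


T1 = 25.1410 + 273.15 = 298.2910 K; T2 = 46.5230 + 273.15 = 319.6730 K
k1 = A * exp(-Ea/(R*T1)) = 835682.2630 * exp(-59206.5710/(8.314*298.2910)) = 3.5795e-05 1/s
k2 = A * exp(-Ea/(R*T2)) = 835682.2630 * exp(-59206.5710/(8.314*319.6730)) = 1.7674e-04 1/s
k2/k1 = 1.7674e-04 / 3.5795e-05 = 4.9374


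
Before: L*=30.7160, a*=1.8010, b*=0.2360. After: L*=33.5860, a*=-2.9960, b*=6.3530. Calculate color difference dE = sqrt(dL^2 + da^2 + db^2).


dL = 2.8700, da = -4.7970, db = 6.1170
dE = sqrt(2.8700^2 + (-4.7970)^2 + 6.1170^2) = 8.2865


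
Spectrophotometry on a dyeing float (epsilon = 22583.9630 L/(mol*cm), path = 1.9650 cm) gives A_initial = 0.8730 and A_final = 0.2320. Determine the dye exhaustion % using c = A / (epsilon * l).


c_initial = A_i / (epsilon * l) = 0.8730 / (22583.9630 * 1.9650) = 1.9672e-05 mol/L
c_final = A_f / (epsilon * l) = 0.2320 / (22583.9630 * 1.9650) = 5.2279e-06 mol/L
Exhaustion = (c_initial - c_final) / c_initial * 100 = (1.9672e-05 - 5.2279e-06) / 1.9672e-05 * 100 = 73.4250 %


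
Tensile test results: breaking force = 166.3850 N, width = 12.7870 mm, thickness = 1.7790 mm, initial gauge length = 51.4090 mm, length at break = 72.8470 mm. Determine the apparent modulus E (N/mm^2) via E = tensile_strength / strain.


TS = F / (w * t) = 166.3850 / (12.7870 * 1.7790) = 7.3142 N/mm^2
strain = (Lf - L0) / L0 = (72.8470 - 51.4090) / 51.4090 = 0.4170
E = TS / strain = 7.3142 / 0.4170 = 17.5398 N/mm^2


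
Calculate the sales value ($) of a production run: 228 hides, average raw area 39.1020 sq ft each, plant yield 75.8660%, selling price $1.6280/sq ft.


Raw_total = N * avg_area = 228 * 39.1020 = 8915.2560 sq ft
Finished = Raw_total * yield / 100 = 8915.2560 * 75.8660 / 100 = 6763.6481 sq ft
Value = Finished * price = 6763.6481 * 1.6280 = 11011.2191 $


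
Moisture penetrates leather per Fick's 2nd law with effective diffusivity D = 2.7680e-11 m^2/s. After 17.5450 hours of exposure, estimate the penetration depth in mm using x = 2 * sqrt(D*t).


t = 17.5450 hr * 3600 = 63162.0000 s
D * t = 2.7680e-11 * 63162.0000 = 1.7483e-06
x = 2 * sqrt(D*t) = 2 * sqrt(1.7483e-06) = 0.00264448 m = 2.6445 mm


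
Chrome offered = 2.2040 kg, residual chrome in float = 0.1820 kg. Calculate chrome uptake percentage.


Formula: Uptake = (offered - residual) / offered * 100
Substituting: Uptake = (2.2040 - 0.1820) / 2.2040 * 100
Result: 91.7423 %


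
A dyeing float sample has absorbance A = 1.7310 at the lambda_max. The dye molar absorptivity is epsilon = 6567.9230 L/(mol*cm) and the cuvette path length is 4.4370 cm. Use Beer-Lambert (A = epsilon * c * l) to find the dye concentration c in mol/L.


Formula: c = A / (epsilon * l)
Substituting: c = 1.7310 / (6567.9230 * 4.4370)
Result: 5.9399e-05 mol/L


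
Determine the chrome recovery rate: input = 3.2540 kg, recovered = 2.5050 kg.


Formula: Recovery = recovered / input * 100
Substituting: Recovery = 2.5050 / 3.2540 * 100
Result: 76.9822 %


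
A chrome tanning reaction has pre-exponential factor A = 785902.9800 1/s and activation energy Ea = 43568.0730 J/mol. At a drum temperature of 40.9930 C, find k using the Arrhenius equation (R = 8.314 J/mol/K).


T_K = T_C + 273.15 = 40.9930 + 273.15 = 314.1430 K
exponent = -Ea / (R * T_K) = -43568.0730 / (8.314 * 314.1430) = -16.6813
k = A * exp(exponent) = 785902.9800 * exp(-16.6813) = 0.0447461 1/s


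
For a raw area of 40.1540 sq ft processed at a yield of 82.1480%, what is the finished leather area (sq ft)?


Formula: finished = raw * yield / 100
Substituting: finished = 40.1540 * 82.1480 / 100
Result: 32.9857 sq ft


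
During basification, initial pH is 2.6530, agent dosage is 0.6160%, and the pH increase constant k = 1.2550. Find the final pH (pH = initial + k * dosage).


Formula: pH_final = pH_initial + k * base_pct
Substituting: pH_final = 2.6530 + 1.2550 * 0.6160
Result: 3.4261


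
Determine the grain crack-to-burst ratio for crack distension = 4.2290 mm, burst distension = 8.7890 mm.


Formula: Ratio = crack / burst
Substituting: Ratio = 4.2290 / 8.7890
Result: 0.4812


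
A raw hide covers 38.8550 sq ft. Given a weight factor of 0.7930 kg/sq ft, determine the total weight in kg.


Formula: Weight = area * weight_per_sqft
Substituting: Weight = 38.8550 * 0.7930
Result: 30.8120 kg


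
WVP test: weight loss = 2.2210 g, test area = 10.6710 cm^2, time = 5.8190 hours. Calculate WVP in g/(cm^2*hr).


Formula: WVP = loss / (area * time)
Substituting: WVP = 2.2210 / (10.6710 * 5.8190)
Result: 0.035768 g/(cm^2*hr)


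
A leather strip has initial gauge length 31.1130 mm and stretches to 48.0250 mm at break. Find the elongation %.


Formula: Elongation = (Lf - L0) / L0 * 100
Substituting: Elongation = (48.0250 - 31.1130) / 31.1130 * 100
Result: 54.3567 %


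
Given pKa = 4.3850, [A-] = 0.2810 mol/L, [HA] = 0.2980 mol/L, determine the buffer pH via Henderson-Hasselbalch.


ratio = [A-] / [HA] = 0.2810 / 0.2980 = 0.9430
log10(ratio) = -0.0255099
pH = pKa + log10(ratio) = 4.3850 - 0.0255099 = 4.3595


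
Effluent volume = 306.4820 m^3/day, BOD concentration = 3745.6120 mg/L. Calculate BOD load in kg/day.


Formula: BOD_load = volume * conc / 1000
Substituting: BOD_load = 306.4820 * 3745.6120 / 1000
Result: 1147.9627 kg/day


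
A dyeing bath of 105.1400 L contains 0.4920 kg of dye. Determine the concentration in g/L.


Formula: Conc = dye_mass(kg) / volume(L) * 1000
Substituting: Conc = 0.4920 / 105.1400 * 1000
Result: 4.6795 g/L


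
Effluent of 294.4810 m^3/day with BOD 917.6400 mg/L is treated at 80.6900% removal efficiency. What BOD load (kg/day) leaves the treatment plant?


Load_in = volume * conc / 1000 = 294.4810 * 917.6400 / 1000 = 270.2275 kg/day
Removed = Load_in * eff / 100 = 270.2275 * 80.6900 / 100 = 218.0466 kg/day
Load_out = Load_in - Removed = 270.2275 - 218.0466 = 52.1809 kg/day


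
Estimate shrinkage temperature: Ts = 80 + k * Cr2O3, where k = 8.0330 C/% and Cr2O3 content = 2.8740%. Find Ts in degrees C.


Formula: Ts = 80 + k * Cr2O3
Substituting: Ts = 80 + 8.0330 * 2.8740
Result: 103.0868 C


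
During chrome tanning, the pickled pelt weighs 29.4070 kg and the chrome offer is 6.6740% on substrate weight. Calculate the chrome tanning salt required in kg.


Formula: Chrome = substrate * pct / 100
Substituting: Chrome = 29.4070 * 6.6740 / 100
Result: 1.9626 kg


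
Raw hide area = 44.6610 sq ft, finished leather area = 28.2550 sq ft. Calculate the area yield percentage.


Formula: Yield = finished / raw * 100
Substituting: Yield = 28.2550 / 44.6610 * 100
Result: 63.2655 %


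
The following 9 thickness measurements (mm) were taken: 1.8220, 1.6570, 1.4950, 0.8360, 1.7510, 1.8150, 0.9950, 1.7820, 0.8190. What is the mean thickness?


Formula: Average = sum / n
Substituting: Average = 12.9720 / 9
Result: 1.4413 mm


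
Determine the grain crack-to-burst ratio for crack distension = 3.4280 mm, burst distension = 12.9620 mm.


Formula: Ratio = crack / burst
Substituting: Ratio = 3.4280 / 12.9620
Result: 0.2645


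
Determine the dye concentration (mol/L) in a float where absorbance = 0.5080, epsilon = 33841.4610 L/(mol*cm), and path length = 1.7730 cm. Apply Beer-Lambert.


Formula: c = A / (epsilon * l)
Substituting: c = 0.5080 / (33841.4610 * 1.7730)
Result: 8.4665e-06 mol/L


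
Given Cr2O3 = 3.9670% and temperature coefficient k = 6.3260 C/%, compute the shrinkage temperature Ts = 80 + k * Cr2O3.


Formula: Ts = 80 + k * Cr2O3
Substituting: Ts = 80 + 6.3260 * 3.9670
Result: 105.0952 C


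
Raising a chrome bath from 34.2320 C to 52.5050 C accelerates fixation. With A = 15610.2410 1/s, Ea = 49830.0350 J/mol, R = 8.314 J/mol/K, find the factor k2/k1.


T1 = 34.2320 + 273.15 = 307.3820 K; T2 = 52.5050 + 273.15 = 325.6550 K
k1 = A * exp(-Ea/(R*T1)) = 15610.2410 * exp(-49830.0350/(8.314*307.3820)) = 5.3124e-05 1/s
k2 = A * exp(-Ea/(R*T2)) = 15610.2410 * exp(-49830.0350/(8.314*325.6550)) = 1.5865e-04 1/s
k2/k1 = 1.5865e-04 / 5.3124e-05 = 2.9865


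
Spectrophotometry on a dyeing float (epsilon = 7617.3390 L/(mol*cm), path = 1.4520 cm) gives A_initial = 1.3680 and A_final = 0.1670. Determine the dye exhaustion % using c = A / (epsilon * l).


c_initial = A_i / (epsilon * l) = 1.3680 / (7617.3390 * 1.4520) = 1.2368e-04 mol/L
c_final = A_f / (epsilon * l) = 0.1670 / (7617.3390 * 1.4520) = 1.5099e-05 mol/L
Exhaustion = (c_initial - c_final) / c_initial * 100 = (1.2368e-04 - 1.5099e-05) / 1.2368e-04 * 100 = 87.7924 %


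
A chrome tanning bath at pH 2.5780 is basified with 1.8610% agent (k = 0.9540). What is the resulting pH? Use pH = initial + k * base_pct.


Formula: pH_final = pH_initial + k * base_pct
Substituting: pH_final = 2.5780 + 0.9540 * 1.8610
Result: 4.3534


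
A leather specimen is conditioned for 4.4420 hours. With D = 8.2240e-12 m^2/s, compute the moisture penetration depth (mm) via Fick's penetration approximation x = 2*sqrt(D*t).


t = 4.4420 hr * 3600 = 15991.2000 s
D * t = 8.2240e-12 * 15991.2000 = 1.3151e-07
x = 2 * sqrt(D*t) = 2 * sqrt(1.3151e-07) = 7.2529e-04 m = 0.7253 mm


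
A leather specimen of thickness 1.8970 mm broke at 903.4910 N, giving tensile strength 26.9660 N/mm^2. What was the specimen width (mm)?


Formula: w = F / (TS * t)
Substituting: w = 903.4910 / (26.9660 * 1.8970)
Result: 17.6620 mm


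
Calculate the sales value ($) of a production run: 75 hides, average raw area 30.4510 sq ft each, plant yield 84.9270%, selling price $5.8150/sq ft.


Raw_total = N * avg_area = 75 * 30.4510 = 2283.8250 sq ft
Finished = Raw_total * yield / 100 = 2283.8250 * 84.9270 / 100 = 1939.5841 sq ft
Value = Finished * price = 1939.5841 * 5.8150 = 11278.6813 $


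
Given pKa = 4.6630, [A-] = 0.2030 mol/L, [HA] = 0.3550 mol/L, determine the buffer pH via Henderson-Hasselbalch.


ratio = [A-] / [HA] = 0.2030 / 0.3550 = 0.5718
log10(ratio) = -0.2427
pH = pKa + log10(ratio) = 4.6630 - 0.2427 = 4.4203


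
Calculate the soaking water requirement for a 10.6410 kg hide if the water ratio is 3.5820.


Formula: Water = hide_weight * ratio
Substituting: Water = 10.6410 * 3.5820
Result: 38.1161 kg


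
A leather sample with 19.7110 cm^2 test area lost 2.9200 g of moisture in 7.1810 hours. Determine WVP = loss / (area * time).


Formula: WVP = loss / (area * time)
Substituting: WVP = 2.9200 / (19.7110 * 7.1810)
Result: 0.0206295 g/(cm^2*hr)


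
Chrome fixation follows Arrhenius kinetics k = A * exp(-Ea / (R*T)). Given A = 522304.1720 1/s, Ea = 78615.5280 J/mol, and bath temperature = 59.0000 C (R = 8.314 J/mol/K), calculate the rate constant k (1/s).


T_K = T_C + 273.15 = 59.0000 + 273.15 = 332.1500 K
exponent = -Ea / (R * T_K) = -78615.5280 / (8.314 * 332.1500) = -28.4685
k = A * exp(exponent) = 522304.1720 * exp(-28.4685) = 2.2606e-07 1/s


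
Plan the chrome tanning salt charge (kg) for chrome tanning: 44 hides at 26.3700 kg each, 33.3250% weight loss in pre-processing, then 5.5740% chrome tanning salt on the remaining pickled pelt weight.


Total_raw = N * avg_wt = 44 * 26.3700 = 1160.2800 kg
Substrate = Total_raw * (1 - loss/100) = 1160.2800 * (1 - 33.3250/100) = 773.6167 kg
Chrome = Substrate * pct / 100 = 773.6167 * 5.5740 / 100 = 43.1214 kg


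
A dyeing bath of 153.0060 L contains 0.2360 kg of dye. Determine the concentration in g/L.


Formula: Conc = dye_mass(kg) / volume(L) * 1000
Substituting: Conc = 0.2360 / 153.0060 * 1000
Result: 1.5424 g/L


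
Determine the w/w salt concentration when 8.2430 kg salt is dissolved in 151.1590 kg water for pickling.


Formula: Conc = salt / (water + salt) * 100
Substituting: Conc = 8.2430 / (151.1590 + 8.2430) * 100
Result: 5.1712 %


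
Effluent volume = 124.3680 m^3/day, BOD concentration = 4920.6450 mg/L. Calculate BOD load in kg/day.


Formula: BOD_load = volume * conc / 1000
Substituting: BOD_load = 124.3680 * 4920.6450 / 1000
Result: 611.9708 kg/day


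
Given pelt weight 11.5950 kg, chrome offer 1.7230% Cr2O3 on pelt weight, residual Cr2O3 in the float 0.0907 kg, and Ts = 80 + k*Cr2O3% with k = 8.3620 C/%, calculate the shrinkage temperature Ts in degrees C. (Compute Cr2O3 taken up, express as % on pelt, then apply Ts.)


Offered = pelt * offer_pct / 100 = 11.5950 * 1.7230 / 100 = 0.1998 kg
Uptake = offered - residual = 0.1998 - 0.0907 = 0.1091 kg
Cr2O3% on pelt = uptake / pelt * 100 = 0.1091 / 11.5950 * 100 = 0.9408 %
Ts = 80 + k * Cr2O3% = 80 + 8.3620 * 0.9408 = 87.8667 C


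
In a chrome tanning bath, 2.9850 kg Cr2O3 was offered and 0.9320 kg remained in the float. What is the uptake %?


Formula: Uptake = (offered - residual) / offered * 100
Substituting: Uptake = (2.9850 - 0.9320) / 2.9850 * 100
Result: 68.7772 %


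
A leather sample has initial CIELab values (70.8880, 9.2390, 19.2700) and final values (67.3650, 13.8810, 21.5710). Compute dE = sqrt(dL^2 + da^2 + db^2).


dL = -3.5230, da = 4.6420, db = 2.3010
dE = sqrt((-3.5230)^2 + 4.6420^2 + 2.3010^2) = 6.2653


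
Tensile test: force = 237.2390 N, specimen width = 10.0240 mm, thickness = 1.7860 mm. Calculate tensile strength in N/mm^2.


Formula: TS = force / (width * thickness)
Substituting: TS = 237.2390 / (10.0240 * 1.7860)
Result: 13.2515 N/mm^2


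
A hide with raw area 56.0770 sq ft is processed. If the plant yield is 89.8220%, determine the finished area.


Formula: finished = raw * yield / 100
Substituting: finished = 56.0770 * 89.8220 / 100
Result: 50.3695 sq ft


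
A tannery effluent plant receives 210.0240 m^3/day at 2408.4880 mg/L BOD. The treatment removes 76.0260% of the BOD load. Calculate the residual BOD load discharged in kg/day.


Load_in = volume * conc / 1000 = 210.0240 * 2408.4880 / 1000 = 505.8403 kg/day
Removed = Load_in * eff / 100 = 505.8403 * 76.0260 / 100 = 384.5701 kg/day
Load_out = Load_in - Removed = 505.8403 - 384.5701 = 121.2701 kg/day


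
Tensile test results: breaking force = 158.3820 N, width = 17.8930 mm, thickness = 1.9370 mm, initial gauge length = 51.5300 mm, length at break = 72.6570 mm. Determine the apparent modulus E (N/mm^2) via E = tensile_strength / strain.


TS = F / (w * t) = 158.3820 / (17.8930 * 1.9370) = 4.5698 N/mm^2
strain = (Lf - L0) / L0 = (72.6570 - 51.5300) / 51.5300 = 0.4100
E = TS / strain = 4.5698 / 0.4100 = 11.1459 N/mm^2


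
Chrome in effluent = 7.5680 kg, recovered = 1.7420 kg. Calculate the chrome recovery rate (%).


Formula: Recovery = recovered / input * 100
Substituting: Recovery = 1.7420 / 7.5680 * 100
Result: 23.0180 %


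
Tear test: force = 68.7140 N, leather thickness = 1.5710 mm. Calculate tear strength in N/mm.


Formula: Tear strength = force / thickness
Substituting: Tear strength = 68.7140 / 1.5710
Result: 43.7390 N/mm


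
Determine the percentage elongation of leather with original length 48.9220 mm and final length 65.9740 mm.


Formula: Elongation = (Lf - L0) / L0 * 100
Substituting: Elongation = (65.9740 - 48.9220) / 48.9220 * 100
Result: 34.8555 %


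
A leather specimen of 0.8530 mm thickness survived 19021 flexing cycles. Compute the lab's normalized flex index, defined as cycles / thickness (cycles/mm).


Formula: Index = cycles / thickness
Substituting: Index = 19021 / 0.8530
Result: 22298.9449 cycles/mm


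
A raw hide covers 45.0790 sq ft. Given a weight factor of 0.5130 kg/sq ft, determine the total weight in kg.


Formula: Weight = area * weight_per_sqft
Substituting: Weight = 45.0790 * 0.5130
Result: 23.1255 kg


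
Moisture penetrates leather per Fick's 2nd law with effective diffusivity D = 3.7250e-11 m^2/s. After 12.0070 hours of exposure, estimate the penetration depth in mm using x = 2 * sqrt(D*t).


t = 12.0070 hr * 3600 = 43225.2000 s
D * t = 3.7250e-11 * 43225.2000 = 1.6101e-06
x = 2 * sqrt(D*t) = 2 * sqrt(1.6101e-06) = 0.00253782 m = 2.5378 mm


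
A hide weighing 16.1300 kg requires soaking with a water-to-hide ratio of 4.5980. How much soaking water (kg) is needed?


Formula: Water = hide_weight * ratio
Substituting: Water = 16.1300 * 4.5980
Result: 74.1657 kg


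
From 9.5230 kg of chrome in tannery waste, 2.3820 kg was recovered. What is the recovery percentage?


Formula: Recovery = recovered / input * 100
Substituting: Recovery = 2.3820 / 9.5230 * 100
Result: 25.0131 %


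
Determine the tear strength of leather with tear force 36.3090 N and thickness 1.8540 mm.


Formula: Tear strength = force / thickness
Substituting: Tear strength = 36.3090 / 1.8540
Result: 19.5841 N/mm


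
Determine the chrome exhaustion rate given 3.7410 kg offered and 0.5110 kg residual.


Formula: Uptake = (offered - residual) / offered * 100
Substituting: Uptake = (3.7410 - 0.5110) / 3.7410 * 100
Result: 86.3406 %


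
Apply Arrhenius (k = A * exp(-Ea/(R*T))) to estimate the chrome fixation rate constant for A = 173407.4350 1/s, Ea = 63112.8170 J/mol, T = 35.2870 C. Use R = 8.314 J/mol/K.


T_K = T_C + 273.15 = 35.2870 + 273.15 = 308.4370 K
exponent = -Ea / (R * T_K) = -63112.8170 / (8.314 * 308.4370) = -24.6117
k = A * exp(exponent) = 173407.4350 * exp(-24.6117) = 3.5510e-06 1/s


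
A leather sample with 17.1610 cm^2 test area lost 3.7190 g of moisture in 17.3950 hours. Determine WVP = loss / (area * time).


Formula: WVP = loss / (area * time)
Substituting: WVP = 3.7190 / (17.1610 * 17.3950)
Result: 0.0124583 g/(cm^2*hr)


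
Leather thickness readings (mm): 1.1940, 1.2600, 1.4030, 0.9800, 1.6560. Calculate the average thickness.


Formula: Average = sum / n
Substituting: Average = 6.4930 / 5
Result: 1.2986 mm


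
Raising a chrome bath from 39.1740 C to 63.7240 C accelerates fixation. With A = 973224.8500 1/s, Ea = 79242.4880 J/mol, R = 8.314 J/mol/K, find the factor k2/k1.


T1 = 39.1740 + 273.15 = 312.3240 K; T2 = 63.7240 + 273.15 = 336.8740 K
k1 = A * exp(-Ea/(R*T1)) = 973224.8500 * exp(-79242.4880/(8.314*312.3240)) = 5.4303e-08 1/s
k2 = A * exp(-Ea/(R*T2)) = 973224.8500 * exp(-79242.4880/(8.314*336.8740)) = 5.0197e-07 1/s
k2/k1 = 5.0197e-07 / 5.4303e-08 = 9.2439


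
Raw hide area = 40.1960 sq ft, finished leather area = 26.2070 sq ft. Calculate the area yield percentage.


Formula: Yield = finished / raw * 100
Substituting: Yield = 26.2070 / 40.1960 * 100
Result: 65.1980 %


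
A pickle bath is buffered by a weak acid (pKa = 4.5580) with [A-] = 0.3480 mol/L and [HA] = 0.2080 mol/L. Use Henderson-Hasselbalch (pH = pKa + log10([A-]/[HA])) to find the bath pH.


ratio = [A-] / [HA] = 0.3480 / 0.2080 = 1.6731
log10(ratio) = 0.2235
pH = pKa + log10(ratio) = 4.5580 + 0.2235 = 4.7815


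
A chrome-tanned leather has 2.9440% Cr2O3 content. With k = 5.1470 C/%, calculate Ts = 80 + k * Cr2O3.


Formula: Ts = 80 + k * Cr2O3
Substituting: Ts = 80 + 5.1470 * 2.9440
Result: 95.1528 C


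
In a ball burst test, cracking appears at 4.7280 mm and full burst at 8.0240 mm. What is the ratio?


Formula: Ratio = crack / burst
Substituting: Ratio = 4.7280 / 8.0240
Result: 0.5892


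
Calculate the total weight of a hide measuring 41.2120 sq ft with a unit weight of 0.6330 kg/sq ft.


Formula: Weight = area * weight_per_sqft
Substituting: Weight = 41.2120 * 0.6330
Result: 26.0872 kg


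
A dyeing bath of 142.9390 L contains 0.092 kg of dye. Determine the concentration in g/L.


Formula: Conc = dye_mass(kg) / volume(L) * 1000
Substituting: Conc = 0.092 / 142.9390 * 1000
Result: 0.6436 g/L


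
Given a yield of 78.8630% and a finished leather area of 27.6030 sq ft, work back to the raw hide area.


Formula: raw = finished * 100 / yield
Substituting: raw = 27.6030 * 100 / 78.8630
Result: 35.0012 sq ft


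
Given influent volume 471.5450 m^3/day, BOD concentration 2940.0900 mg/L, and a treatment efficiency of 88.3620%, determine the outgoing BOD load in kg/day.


Load_in = volume * conc / 1000 = 471.5450 * 2940.0900 / 1000 = 1386.3847 kg/day
Removed = Load_in * eff / 100 = 1386.3847 * 88.3620 / 100 = 1225.0373 kg/day
Load_out = Load_in - Removed = 1386.3847 - 1225.0373 = 161.3475 kg/day


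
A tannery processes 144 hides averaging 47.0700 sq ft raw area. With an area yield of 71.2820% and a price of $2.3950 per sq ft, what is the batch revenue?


Raw_total = N * avg_area = 144 * 47.0700 = 6778.0800 sq ft
Finished = Raw_total * yield / 100 = 6778.0800 * 71.2820 / 100 = 4831.5510 sq ft
Value = Finished * price = 4831.5510 * 2.3950 = 11571.5646 $


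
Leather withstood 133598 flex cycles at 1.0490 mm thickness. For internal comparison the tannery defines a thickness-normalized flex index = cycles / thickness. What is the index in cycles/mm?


Formula: Index = cycles / thickness
Substituting: Index = 133598 / 1.0490
Result: 127357.4833 cycles/mm


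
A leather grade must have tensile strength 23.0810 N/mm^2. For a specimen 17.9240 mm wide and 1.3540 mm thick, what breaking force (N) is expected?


Formula: F = TS * w * t
Substituting: F = 23.0810 * 17.9240 * 1.3540
Result: 560.1550 N


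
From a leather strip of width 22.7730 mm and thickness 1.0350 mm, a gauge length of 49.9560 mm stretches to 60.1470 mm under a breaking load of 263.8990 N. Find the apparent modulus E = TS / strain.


TS = F / (w * t) = 263.8990 / (22.7730 * 1.0350) = 11.1964 N/mm^2
strain = (Lf - L0) / L0 = (60.1470 - 49.9560) / 49.9560 = 0.2040
E = TS / strain = 11.1964 / 0.2040 = 54.8843 N/mm^2


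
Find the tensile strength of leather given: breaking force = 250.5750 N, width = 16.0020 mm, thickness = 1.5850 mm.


Formula: TS = force / (width * thickness)
Substituting: TS = 250.5750 / (16.0020 * 1.5850)
Result: 9.8795 N/mm^2


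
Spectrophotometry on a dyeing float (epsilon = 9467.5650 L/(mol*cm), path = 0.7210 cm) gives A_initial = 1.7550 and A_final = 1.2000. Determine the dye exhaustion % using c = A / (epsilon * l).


c_initial = A_i / (epsilon * l) = 1.7550 / (9467.5650 * 0.7210) = 2.5710e-04 mol/L
c_final = A_f / (epsilon * l) = 1.2000 / (9467.5650 * 0.7210) = 1.7580e-04 mol/L
Exhaustion = (c_initial - c_final) / c_initial * 100 = (2.5710e-04 - 1.7580e-04) / 2.5710e-04 * 100 = 31.6239 %


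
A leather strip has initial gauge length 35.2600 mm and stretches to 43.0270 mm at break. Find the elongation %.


Formula: Elongation = (Lf - L0) / L0 * 100
Substituting: Elongation = (43.0270 - 35.2600) / 35.2600 * 100
Result: 22.0278 %


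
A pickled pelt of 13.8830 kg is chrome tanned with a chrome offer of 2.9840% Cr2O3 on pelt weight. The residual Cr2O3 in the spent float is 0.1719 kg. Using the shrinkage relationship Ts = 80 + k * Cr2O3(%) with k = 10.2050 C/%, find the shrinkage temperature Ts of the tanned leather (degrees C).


Offered = pelt * offer_pct / 100 = 13.8830 * 2.9840 / 100 = 0.4143 kg
Uptake = offered - residual = 0.4143 - 0.1719 = 0.2424 kg
Cr2O3% on pelt = uptake / pelt * 100 = 0.2424 / 13.8830 * 100 = 1.7458 %
Ts = 80 + k * Cr2O3% = 80 + 10.2050 * 1.7458 = 97.8158 C


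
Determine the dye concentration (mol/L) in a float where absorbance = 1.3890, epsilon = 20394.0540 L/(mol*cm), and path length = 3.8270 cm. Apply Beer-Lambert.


Formula: c = A / (epsilon * l)
Substituting: c = 1.3890 / (20394.0540 * 3.8270)
Result: 1.7797e-05 mol/L


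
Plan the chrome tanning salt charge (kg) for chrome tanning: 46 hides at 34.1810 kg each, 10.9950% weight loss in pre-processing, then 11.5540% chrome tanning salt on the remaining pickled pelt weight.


Total_raw = N * avg_wt = 46 * 34.1810 = 1572.3260 kg
Substrate = Total_raw * (1 - loss/100) = 1572.3260 * (1 - 10.9950/100) = 1399.4488 kg
Chrome = Substrate * pct / 100 = 1399.4488 * 11.5540 / 100 = 161.6923 kg


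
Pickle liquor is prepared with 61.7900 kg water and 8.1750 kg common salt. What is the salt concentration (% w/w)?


Formula: Conc = salt / (water + salt) * 100
Substituting: Conc = 8.1750 / (61.7900 + 8.1750) * 100
Result: 11.6844 %


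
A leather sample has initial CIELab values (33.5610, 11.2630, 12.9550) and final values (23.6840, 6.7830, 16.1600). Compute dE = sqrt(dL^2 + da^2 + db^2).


dL = -9.8770, da = -4.4800, db = 3.2050
dE = sqrt((-9.8770)^2 + (-4.4800)^2 + 3.2050^2) = 11.3092


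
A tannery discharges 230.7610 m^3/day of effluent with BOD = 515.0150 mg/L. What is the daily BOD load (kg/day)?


Formula: BOD_load = volume * conc / 1000
Substituting: BOD_load = 230.7610 * 515.0150 / 1000
Result: 118.8454 kg/day


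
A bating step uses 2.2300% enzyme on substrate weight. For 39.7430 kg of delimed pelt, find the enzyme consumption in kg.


Formula: Enzyme = substrate * pct / 100
Substituting: Enzyme = 39.7430 * 2.2300 / 100
Result: 0.8863 kg


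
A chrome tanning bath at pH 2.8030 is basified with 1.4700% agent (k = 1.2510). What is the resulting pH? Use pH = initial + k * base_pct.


Formula: pH_final = pH_initial + k * base_pct
Substituting: pH_final = 2.8030 + 1.2510 * 1.4700
Result: 4.6420


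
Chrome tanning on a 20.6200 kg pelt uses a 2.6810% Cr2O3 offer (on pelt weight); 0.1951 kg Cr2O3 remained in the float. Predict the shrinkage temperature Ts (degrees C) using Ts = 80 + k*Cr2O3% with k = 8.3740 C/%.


Offered = pelt * offer_pct / 100 = 20.6200 * 2.6810 / 100 = 0.5528 kg
Uptake = offered - residual = 0.5528 - 0.1951 = 0.3577 kg
Cr2O3% on pelt = uptake / pelt * 100 = 0.3577 / 20.6200 * 100 = 1.7348 %
Ts = 80 + k * Cr2O3% = 80 + 8.3740 * 1.7348 = 94.5275 C


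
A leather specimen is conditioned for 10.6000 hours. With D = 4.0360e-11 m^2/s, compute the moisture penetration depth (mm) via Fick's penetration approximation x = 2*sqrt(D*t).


t = 10.6000 hr * 3600 = 38160.0000 s
D * t = 4.0360e-11 * 38160.0000 = 1.5401e-06
x = 2 * sqrt(D*t) = 2 * sqrt(1.5401e-06) = 0.00248205 m = 2.4820 mm


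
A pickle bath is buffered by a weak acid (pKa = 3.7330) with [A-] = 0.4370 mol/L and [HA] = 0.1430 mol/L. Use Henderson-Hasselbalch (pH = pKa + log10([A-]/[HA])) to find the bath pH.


ratio = [A-] / [HA] = 0.4370 / 0.1430 = 3.0559
log10(ratio) = 0.4851
pH = pKa + log10(ratio) = 3.7330 + 0.4851 = 4.2181
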